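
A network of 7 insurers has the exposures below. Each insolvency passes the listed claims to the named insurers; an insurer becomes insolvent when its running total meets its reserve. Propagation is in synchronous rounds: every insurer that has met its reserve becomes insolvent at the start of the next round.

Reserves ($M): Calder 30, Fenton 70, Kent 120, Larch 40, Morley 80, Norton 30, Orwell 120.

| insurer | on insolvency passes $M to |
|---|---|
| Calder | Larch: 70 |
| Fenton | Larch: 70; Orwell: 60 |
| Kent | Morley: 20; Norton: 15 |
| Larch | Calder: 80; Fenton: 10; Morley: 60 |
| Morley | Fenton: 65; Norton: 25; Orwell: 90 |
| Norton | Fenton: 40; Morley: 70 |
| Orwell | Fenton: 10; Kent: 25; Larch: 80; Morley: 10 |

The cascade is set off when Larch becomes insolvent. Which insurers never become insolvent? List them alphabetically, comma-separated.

Round 1 — Larch becomes insolvent (initial).
  Calder: +80 → 80 ≥ 30
  Fenton: +10 → 10 < 70
  Morley: +60 → 60 < 80
Round 2 — Calder becomes insolvent.
No further insolvencies.

Fenton, Kent, Morley, Norton, Orwell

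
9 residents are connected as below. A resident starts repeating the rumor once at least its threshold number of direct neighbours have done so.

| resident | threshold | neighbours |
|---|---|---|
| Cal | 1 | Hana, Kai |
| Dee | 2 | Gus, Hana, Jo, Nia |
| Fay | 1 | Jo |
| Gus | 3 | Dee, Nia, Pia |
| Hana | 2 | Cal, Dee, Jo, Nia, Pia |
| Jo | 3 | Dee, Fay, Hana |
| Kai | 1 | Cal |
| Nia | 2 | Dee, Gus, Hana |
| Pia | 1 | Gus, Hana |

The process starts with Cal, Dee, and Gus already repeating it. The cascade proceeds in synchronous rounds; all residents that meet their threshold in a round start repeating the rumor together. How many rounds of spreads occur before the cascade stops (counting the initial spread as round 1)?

Round 1 — Cal, Dee, Gus start repeating the rumor (initial).
Round 2 — checking thresholds:
  Hana: 2 of 5 neighbours ≥ 2, starts repeating the rumor.
  Jo: 1 of 3 neighbours < 3, holds.
  Kai: 1 of 1 neighbours ≥ 1, starts repeating the rumor.
  Nia: 2 of 3 neighbours ≥ 2, starts repeating the rumor.
  Pia: 1 of 2 neighbours ≥ 1, starts repeating the rumor.
Round 3 — no new spreads; cascade stops.

2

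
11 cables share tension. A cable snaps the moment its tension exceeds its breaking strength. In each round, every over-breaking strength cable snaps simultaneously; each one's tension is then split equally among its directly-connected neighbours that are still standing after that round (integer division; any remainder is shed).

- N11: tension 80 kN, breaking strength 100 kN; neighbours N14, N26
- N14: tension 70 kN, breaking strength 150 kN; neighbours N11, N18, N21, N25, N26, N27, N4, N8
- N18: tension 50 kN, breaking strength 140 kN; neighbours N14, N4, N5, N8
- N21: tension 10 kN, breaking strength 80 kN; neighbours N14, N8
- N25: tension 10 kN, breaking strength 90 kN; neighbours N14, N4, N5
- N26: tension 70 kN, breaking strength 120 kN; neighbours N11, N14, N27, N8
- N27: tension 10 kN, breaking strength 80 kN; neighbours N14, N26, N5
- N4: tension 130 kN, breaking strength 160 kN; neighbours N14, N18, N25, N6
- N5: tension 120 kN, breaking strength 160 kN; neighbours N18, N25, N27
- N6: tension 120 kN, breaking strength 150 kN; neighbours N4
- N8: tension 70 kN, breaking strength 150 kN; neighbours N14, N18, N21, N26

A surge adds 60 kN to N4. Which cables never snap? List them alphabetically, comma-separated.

Round 1 — N4 at 190 > 160. N4 snaps.
  N4 sheds 190 kN to N14, N18, N25, N6: 47 each (2 lost).
    N14: 70+47 = 117 ≤ 150
    N18: 50+47 = 97 ≤ 140
    N25: 10+47 = 57 ≤ 90
    N6: 120+47 = 167 > 150
Round 2 — N6 snaps.
  N6 sheds 167 kN: no online neighbours, lost.
No further breaks.

N11, N14, N18, N21, N25, N26, N27, N5, N8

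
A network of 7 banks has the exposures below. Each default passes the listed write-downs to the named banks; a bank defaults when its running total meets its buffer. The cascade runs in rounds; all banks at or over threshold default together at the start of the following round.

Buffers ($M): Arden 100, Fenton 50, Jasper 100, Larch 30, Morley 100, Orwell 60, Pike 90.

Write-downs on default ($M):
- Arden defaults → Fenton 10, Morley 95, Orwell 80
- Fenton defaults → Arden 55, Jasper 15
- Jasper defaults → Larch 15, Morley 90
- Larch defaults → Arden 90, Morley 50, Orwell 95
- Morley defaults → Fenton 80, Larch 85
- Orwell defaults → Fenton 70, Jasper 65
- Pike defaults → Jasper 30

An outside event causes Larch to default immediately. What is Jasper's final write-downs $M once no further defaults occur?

Round 1 — Larch defaults (initial).
  Arden: +90 → 90 < 100
  Morley: +50 → 50 < 100
  Orwell: +95 → 95 ≥ 60
Round 2 — Orwell defaults.
  Fenton: +70 → 70 ≥ 50
  Jasper: +65 → 65 < 100
Round 3 — Fenton defaults.
  Arden: +55 → 145 ≥ 100
  Jasper: +15 → 80 < 100
Round 4 — Arden defaults.
  Morley: +95 → 145 ≥ 100
Round 5 — Morley defaults.
No further defaults.

80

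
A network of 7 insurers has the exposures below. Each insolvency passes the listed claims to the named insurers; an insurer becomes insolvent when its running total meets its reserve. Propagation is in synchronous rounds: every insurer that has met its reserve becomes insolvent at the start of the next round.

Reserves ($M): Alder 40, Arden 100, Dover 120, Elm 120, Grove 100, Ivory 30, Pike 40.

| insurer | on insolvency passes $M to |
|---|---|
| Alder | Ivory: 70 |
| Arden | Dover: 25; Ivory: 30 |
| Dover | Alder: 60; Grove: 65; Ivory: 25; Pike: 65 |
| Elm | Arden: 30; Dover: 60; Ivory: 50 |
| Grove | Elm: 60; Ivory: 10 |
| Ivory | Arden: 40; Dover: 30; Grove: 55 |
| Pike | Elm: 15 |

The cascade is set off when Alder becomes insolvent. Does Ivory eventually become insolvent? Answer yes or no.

yes

Round 1 — Alder becomes insolvent (initial).
  Ivory: +70 → 70 ≥ 30
Round 2 — Ivory becomes insolvent.
  Arden: +40 → 40 < 100
  Dover: +30 → 30 < 120
  Grove: +55 → 55 < 100
No further insolvencies.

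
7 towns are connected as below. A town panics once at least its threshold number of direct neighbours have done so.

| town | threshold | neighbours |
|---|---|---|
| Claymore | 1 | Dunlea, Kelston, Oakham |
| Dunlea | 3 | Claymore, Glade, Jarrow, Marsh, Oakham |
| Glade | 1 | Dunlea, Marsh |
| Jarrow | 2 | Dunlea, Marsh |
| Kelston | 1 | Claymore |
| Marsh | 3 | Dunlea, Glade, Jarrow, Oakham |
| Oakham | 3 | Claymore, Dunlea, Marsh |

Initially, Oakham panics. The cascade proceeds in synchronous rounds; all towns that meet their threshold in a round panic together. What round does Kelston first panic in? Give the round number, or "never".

3

Round 1 — Oakham panics (initial).
Round 2 — checking thresholds:
  Claymore: 1 of 3 neighbours ≥ 1, panics.
  Dunlea: 1 of 5 neighbours < 3, not yet.
  Marsh: 1 of 4 neighbours < 3, not yet.
Round 3 — checking thresholds:
  Dunlea: 2 of 5 neighbours < 3, not yet.
  Kelston: 1 of 1 neighbours ≥ 1, panics.
  Marsh: 1 of 4 neighbours < 3, not yet.
Round 4 — no new panics; cascade stops.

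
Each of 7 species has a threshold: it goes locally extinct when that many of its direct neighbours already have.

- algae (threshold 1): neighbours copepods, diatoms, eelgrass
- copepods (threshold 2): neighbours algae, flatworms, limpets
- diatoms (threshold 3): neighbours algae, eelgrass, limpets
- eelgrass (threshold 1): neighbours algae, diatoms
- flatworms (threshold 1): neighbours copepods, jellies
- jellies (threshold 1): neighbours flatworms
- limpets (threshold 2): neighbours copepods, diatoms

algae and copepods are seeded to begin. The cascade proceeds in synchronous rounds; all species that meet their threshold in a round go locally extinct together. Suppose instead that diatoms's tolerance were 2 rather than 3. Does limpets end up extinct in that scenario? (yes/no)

yes

With diatoms's tolerance at 2:
Round 1 — algae, copepods go locally extinct (initial).
Round 2 — checking thresholds:
  diatoms: 1 of 3 neighbours < 2, below threshold.
  eelgrass: 1 of 2 neighbours ≥ 1, goes locally extinct.
  flatworms: 1 of 2 neighbours ≥ 1, goes locally extinct.
  limpets: 1 of 2 neighbours < 2, below threshold.
Round 3 — checking thresholds:
  diatoms: 2 of 3 neighbours ≥ 2, goes locally extinct.
  jellies: 1 of 1 neighbours ≥ 1, goes locally extinct.
  limpets: 1 of 2 neighbours < 2, below threshold.
Round 4 — checking thresholds:
  limpets: 2 of 2 neighbours ≥ 2, goes locally extinct.
Round 5 — no new extinctions; cascade stops.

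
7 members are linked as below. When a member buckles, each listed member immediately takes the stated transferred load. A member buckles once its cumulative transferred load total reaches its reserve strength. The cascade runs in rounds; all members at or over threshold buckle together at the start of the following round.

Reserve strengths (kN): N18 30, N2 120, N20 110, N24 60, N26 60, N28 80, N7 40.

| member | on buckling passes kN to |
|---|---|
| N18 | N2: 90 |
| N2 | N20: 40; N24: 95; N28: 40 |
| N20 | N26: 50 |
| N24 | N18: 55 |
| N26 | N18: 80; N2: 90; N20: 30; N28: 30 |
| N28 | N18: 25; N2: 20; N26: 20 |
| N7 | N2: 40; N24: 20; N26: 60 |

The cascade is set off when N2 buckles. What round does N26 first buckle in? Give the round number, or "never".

Round 1 — N2 buckles (initial).
  N20: +40 → 40 < 110
  N24: +95 → 95 ≥ 60
  N28: +40 → 40 < 80
Round 2 — N24 buckles.
  N18: +55 → 55 ≥ 30
Round 3 — N18 buckles.
No further bucklings.

never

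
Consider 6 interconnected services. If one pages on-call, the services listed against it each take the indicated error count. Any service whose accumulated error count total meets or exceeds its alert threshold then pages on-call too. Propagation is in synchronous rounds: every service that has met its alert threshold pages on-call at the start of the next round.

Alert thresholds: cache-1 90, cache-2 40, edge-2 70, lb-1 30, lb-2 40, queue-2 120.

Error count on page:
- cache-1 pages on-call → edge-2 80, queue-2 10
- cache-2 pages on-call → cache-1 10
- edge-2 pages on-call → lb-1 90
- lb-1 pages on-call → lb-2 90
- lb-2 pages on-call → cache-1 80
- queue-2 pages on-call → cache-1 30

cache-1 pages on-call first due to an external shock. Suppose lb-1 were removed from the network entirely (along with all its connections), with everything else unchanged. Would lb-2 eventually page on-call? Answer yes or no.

no

With lb-1 removed:
Round 1 — cache-1 pages on-call (initial).
  edge-2: +80 → 80 ≥ 70
  queue-2: +10 → 10 < 120
Round 2 — edge-2 pages on-call.
No further pages.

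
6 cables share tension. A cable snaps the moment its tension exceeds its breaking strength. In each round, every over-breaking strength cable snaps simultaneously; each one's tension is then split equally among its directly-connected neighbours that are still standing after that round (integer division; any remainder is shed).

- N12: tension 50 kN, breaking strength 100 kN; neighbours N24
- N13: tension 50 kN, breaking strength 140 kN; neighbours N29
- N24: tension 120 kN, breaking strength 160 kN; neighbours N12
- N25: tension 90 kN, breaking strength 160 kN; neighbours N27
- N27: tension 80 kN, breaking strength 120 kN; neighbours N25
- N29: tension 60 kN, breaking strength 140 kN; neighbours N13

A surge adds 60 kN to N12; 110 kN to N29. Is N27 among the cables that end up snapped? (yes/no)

no

Round 1 — N12 at 110 > 100; N29 at 170 > 140. N12, N29 snap.
  N12 sheds 110 kN to N24: 110 each.
    N24: 120+110 = 230 > 160
  N29 sheds 170 kN to N13: 170 each.
    N13: 50+170 = 220 > 140
Round 2 — N13, N24 snap.
  N13 sheds 220 kN: no online neighbours, lost.
  N24 sheds 230 kN: no online neighbours, lost.
No further breaks.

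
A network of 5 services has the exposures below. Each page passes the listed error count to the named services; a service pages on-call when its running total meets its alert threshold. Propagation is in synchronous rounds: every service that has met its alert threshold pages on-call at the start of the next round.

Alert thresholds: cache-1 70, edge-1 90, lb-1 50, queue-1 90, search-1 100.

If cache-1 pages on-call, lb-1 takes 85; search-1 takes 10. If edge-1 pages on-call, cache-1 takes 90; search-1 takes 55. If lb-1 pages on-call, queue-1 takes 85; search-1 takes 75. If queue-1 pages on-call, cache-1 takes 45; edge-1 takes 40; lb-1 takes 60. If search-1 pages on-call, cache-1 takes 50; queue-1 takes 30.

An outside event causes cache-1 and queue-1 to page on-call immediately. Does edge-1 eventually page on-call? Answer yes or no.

Round 1 — cache-1, queue-1 page on-call (initial).
  edge-1: +40 → 40 < 90
  lb-1: +85+60 → 145 ≥ 50
  search-1: +10 → 10 < 100
Round 2 — lb-1 pages on-call.
  search-1: +75 → 85 < 100
No further pages.

no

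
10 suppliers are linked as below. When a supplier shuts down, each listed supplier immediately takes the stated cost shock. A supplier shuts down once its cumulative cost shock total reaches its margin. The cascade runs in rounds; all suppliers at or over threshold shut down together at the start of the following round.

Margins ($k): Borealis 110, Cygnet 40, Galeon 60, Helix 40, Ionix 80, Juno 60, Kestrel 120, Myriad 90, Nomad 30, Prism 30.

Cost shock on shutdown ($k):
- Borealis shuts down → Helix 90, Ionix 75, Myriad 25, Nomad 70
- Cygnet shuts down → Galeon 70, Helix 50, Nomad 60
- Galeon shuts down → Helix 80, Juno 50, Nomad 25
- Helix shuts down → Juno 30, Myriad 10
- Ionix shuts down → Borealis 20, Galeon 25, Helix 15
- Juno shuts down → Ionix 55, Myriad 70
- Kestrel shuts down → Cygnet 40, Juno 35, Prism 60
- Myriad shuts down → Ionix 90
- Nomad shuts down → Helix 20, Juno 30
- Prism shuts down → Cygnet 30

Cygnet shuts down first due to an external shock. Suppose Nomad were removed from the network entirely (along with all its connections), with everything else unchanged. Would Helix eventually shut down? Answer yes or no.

yes

With Nomad removed:
Round 1 — Cygnet shuts down (initial).
  Galeon: +70 → 70 ≥ 60
  Helix: +50 → 50 ≥ 40
Round 2 — Galeon, Helix shut down.
  Juno: +50+30 → 80 ≥ 60
  Myriad: +10 → 10 < 90
Round 3 — Juno shuts down.
  Ionix: +55 → 55 < 80
  Myriad: +70 → 80 < 90
No further shutdowns.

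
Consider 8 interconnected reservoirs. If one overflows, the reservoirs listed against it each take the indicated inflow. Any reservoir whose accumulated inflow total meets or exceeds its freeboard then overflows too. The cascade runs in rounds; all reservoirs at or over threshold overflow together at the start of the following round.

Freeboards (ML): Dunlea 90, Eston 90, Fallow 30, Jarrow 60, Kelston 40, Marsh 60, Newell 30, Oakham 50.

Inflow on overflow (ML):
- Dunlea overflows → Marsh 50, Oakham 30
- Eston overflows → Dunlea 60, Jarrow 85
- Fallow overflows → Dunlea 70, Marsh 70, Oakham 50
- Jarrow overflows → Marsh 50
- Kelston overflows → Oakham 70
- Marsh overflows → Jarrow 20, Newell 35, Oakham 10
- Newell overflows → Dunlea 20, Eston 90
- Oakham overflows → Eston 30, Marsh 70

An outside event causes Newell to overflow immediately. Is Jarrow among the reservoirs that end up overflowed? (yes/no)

yes

Round 1 — Newell overflows (initial).
  Dunlea: +20 → 20 < 90
  Eston: +90 → 90 ≥ 90
Round 2 — Eston overflows.
  Dunlea: +60 → 80 < 90
  Jarrow: +85 → 85 ≥ 60
Round 3 — Jarrow overflows.
  Marsh: +50 → 50 < 60
No further overflows.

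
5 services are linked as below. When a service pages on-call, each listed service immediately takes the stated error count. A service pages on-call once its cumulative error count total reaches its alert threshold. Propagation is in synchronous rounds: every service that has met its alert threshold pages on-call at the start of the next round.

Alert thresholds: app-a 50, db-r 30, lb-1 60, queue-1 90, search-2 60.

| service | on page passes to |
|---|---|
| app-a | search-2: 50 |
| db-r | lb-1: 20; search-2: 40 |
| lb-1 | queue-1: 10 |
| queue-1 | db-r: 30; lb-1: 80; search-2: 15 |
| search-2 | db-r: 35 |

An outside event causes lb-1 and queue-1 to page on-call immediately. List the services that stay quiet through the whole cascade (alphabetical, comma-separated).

Round 1 — lb-1, queue-1 page on-call (initial).
  db-r: +30 → 30 ≥ 30
  search-2: +15 → 15 < 60
Round 2 — db-r pages on-call.
  search-2: +40 → 55 < 60
No further pages.

app-a, search-2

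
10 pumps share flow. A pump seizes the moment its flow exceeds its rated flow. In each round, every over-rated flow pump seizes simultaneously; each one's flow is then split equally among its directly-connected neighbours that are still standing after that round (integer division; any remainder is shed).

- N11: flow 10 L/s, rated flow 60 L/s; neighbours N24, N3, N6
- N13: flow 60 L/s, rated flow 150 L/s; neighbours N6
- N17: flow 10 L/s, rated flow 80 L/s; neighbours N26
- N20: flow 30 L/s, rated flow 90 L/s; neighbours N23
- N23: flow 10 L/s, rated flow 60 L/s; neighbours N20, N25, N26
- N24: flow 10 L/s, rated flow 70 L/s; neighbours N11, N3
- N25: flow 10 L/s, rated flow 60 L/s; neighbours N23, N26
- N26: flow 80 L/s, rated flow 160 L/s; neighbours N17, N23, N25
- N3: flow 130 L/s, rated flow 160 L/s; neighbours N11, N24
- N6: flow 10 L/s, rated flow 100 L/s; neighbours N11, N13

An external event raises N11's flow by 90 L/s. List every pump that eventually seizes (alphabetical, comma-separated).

N11, N24, N3

Round 1 — N11 at 100 > 60. N11 seizes.
  N11 sheds 100 L/s to N24, N3, N6: 33 each (1 lost).
    N24: 10+33 = 43 ≤ 70
    N3: 130+33 = 163 > 160
    N6: 10+33 = 43 ≤ 100
Round 2 — N3 seizes.
  N3 sheds 163 L/s to N24: 163 each.
    N24: 43+163 = 206 > 70
Round 3 — N24 seizes.
  N24 sheds 206 L/s: no online neighbours, lost.
No further seizures.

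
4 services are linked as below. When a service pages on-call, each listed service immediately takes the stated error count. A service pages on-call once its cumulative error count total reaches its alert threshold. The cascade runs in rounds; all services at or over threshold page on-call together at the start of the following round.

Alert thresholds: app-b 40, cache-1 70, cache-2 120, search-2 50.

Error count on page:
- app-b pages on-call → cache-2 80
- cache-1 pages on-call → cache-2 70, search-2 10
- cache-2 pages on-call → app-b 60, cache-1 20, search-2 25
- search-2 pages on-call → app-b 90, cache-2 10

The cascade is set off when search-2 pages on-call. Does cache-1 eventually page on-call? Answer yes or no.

no

Round 1 — search-2 pages on-call (initial).
  app-b: +90 → 90 ≥ 40
  cache-2: +10 → 10 < 120
Round 2 — app-b pages on-call.
  cache-2: +80 → 90 < 120
No further pages.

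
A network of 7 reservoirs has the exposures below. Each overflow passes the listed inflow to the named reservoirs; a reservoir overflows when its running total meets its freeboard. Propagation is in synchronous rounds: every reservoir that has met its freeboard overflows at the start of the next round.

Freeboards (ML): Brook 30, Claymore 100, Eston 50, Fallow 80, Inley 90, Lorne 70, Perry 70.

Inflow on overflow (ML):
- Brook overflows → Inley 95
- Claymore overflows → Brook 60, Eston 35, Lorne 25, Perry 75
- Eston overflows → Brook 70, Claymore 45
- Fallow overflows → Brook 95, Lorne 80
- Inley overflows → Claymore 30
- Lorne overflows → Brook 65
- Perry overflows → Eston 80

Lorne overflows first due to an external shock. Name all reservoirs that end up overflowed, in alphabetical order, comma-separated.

Brook, Inley, Lorne

Round 1 — Lorne overflows (initial).
  Brook: +65 → 65 ≥ 30
Round 2 — Brook overflows.
  Inley: +95 → 95 ≥ 90
Round 3 — Inley overflows.
  Claymore: +30 → 30 < 100
No further overflows.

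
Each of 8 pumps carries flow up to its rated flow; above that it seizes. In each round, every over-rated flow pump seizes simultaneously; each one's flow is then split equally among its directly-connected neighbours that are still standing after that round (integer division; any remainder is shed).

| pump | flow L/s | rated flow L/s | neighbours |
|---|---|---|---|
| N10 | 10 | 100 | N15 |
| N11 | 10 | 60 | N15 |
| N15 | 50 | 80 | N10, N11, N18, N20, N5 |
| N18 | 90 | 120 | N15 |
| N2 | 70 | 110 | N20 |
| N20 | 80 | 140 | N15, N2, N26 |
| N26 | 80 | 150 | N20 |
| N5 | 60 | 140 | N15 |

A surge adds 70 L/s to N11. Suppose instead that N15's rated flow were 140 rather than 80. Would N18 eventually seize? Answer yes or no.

With N15's rated flow at 140:
Round 1 — N11 at 80 > 60. N11 seizes.
  N11 sheds 80 L/s to N15: 80 each.
    N15: 50+80 = 130 ≤ 140
No further seizures.

no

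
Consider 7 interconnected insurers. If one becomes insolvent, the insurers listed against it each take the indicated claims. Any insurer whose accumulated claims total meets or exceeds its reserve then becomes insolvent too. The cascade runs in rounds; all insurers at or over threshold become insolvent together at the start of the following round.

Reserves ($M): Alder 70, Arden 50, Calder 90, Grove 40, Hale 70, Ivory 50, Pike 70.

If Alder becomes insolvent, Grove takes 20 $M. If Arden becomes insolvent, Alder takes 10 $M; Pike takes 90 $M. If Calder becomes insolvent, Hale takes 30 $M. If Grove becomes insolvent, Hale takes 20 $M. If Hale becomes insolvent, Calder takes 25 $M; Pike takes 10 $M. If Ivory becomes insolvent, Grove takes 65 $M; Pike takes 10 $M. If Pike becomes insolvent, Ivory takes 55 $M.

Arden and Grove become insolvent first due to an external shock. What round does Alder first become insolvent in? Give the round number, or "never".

never

Round 1 — Arden, Grove become insolvent (initial).
  Alder: +10 → 10 < 70
  Hale: +20 → 20 < 70
  Pike: +90 → 90 ≥ 70
Round 2 — Pike becomes insolvent.
  Ivory: +55 → 55 ≥ 50
Round 3 — Ivory becomes insolvent.
No further insolvencies.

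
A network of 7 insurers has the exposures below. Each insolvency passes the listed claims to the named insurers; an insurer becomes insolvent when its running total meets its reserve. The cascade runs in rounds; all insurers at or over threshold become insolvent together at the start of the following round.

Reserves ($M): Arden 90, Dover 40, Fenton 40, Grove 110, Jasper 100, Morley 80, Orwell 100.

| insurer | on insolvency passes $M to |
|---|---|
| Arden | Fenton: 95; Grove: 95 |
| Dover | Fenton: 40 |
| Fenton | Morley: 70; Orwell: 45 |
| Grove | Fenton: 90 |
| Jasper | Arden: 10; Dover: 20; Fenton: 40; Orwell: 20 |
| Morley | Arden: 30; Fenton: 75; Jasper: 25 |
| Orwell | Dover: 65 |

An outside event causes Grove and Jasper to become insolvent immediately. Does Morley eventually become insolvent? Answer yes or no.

no

Round 1 — Grove, Jasper become insolvent (initial).
  Arden: +10 → 10 < 90
  Dover: +20 → 20 < 40
  Fenton: +90+40 → 130 ≥ 40
  Orwell: +20 → 20 < 100
Round 2 — Fenton becomes insolvent.
  Morley: +70 → 70 < 80
  Orwell: +45 → 65 < 100
No further insolvencies.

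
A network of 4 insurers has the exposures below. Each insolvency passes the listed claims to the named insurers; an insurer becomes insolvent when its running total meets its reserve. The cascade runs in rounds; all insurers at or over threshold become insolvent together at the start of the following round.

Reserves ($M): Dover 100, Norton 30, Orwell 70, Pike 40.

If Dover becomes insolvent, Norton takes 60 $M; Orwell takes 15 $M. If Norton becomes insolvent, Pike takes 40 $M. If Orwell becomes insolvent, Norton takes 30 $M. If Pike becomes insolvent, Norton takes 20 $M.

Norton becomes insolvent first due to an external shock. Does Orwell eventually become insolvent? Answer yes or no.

no

Round 1 — Norton becomes insolvent (initial).
  Pike: +40 → 40 ≥ 40
Round 2 — Pike becomes insolvent.
No further insolvencies.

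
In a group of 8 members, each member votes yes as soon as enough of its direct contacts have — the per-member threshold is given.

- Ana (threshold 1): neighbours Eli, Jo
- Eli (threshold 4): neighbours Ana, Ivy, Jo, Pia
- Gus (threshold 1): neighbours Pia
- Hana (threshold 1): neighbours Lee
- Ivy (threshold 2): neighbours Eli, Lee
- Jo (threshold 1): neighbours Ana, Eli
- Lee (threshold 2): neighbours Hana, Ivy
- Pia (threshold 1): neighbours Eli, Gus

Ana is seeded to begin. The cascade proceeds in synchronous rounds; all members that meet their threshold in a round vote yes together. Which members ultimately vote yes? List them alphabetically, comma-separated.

Round 1 — Ana votes yes (initial).
Round 2 — checking thresholds:
  Eli: 1 of 4 neighbours < 4, holds.
  Jo: 1 of 2 neighbours ≥ 1, votes yes.
Round 3 — no new yes votes; cascade stops.

Ana, Jo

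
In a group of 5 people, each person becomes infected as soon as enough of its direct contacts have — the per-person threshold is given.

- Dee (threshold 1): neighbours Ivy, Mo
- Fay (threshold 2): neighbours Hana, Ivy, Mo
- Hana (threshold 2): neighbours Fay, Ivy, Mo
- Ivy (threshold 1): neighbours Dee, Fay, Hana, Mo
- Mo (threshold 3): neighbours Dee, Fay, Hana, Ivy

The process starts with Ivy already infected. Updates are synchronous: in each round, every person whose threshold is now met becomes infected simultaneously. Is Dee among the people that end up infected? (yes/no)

yes

Round 1 — Ivy becomes infected (initial).
Round 2 — checking thresholds:
  Dee: 1 of 2 neighbours ≥ 1, becomes infected.
  Fay: 1 of 3 neighbours < 2, holds.
  Hana: 1 of 3 neighbours < 2, holds.
  Mo: 1 of 4 neighbours < 3, holds.
Round 3 — no new infections; cascade stops.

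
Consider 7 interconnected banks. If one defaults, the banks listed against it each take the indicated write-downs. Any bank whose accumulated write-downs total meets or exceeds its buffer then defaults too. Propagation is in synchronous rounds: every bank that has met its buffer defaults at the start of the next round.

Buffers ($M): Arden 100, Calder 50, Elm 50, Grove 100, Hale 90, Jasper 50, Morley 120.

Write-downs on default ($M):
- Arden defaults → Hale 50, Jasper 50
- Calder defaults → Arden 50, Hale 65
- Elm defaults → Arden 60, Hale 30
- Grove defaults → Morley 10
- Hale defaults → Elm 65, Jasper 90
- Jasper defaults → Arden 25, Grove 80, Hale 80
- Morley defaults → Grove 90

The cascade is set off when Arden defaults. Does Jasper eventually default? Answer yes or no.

yes

Round 1 — Arden defaults (initial).
  Hale: +50 → 50 < 90
  Jasper: +50 → 50 ≥ 50
Round 2 — Jasper defaults.
  Grove: +80 → 80 < 100
  Hale: +80 → 130 ≥ 90
Round 3 — Hale defaults.
  Elm: +65 → 65 ≥ 50
Round 4 — Elm defaults.
No further defaults.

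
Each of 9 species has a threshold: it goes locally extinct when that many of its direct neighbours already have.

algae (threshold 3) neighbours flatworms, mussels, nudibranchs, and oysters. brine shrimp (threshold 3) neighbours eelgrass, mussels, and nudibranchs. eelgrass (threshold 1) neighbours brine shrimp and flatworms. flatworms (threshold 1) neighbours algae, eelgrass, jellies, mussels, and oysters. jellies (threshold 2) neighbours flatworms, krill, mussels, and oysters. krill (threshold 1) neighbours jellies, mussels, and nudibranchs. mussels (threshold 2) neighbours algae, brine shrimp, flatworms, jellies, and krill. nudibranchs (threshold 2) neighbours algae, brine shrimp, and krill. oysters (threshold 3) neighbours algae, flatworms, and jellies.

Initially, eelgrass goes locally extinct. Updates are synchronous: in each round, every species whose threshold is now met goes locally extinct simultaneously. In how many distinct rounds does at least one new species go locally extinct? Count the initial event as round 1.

2

Round 1 — eelgrass goes locally extinct (initial).
Round 2 — checking thresholds:
  brine shrimp: 1 of 3 neighbours < 3, below threshold.
  flatworms: 1 of 5 neighbours ≥ 1, goes locally extinct.
Round 3 — no new extinctions; cascade stops.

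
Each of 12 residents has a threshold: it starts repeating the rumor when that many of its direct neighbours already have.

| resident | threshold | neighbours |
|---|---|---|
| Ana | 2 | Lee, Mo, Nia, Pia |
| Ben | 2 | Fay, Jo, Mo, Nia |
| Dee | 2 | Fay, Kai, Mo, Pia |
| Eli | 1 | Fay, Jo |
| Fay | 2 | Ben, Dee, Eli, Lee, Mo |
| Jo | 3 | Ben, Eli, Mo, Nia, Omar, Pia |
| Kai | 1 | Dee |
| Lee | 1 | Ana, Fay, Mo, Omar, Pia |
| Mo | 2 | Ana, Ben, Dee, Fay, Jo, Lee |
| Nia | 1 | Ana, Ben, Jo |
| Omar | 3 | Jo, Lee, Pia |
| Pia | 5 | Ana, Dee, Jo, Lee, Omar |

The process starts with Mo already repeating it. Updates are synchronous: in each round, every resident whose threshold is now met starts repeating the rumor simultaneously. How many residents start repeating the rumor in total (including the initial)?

Round 1 — Mo starts repeating the rumor (initial).
Round 2 — checking thresholds:
  Ana: 1 of 4 neighbours < 2, holds.
  Ben: 1 of 4 neighbours < 2, holds.
  Dee: 1 of 4 neighbours < 2, holds.
  Fay: 1 of 5 neighbours < 2, holds.
  Jo: 1 of 6 neighbours < 3, holds.
  Lee: 1 of 5 neighbours ≥ 1, starts repeating the rumor.
Round 3 — checking thresholds:
  Ana: 2 of 4 neighbours ≥ 2, starts repeating the rumor.
  Ben: 1 of 4 neighbours < 2, holds.
  Dee: 1 of 4 neighbours < 2, holds.
  Fay: 2 of 5 neighbours ≥ 2, starts repeating the rumor.
  Jo: 1 of 6 neighbours < 3, holds.
  Omar: 1 of 3 neighbours < 3, holds.
  Pia: 1 of 5 neighbours < 5, holds.
Round 4 — checking thresholds:
  Ben: 2 of 4 neighbours ≥ 2, starts repeating the rumor.
  Dee: 2 of 4 neighbours ≥ 2, starts repeating the rumor.
  Eli: 1 of 2 neighbours ≥ 1, starts repeating the rumor.
  Jo: 1 of 6 neighbours < 3, holds.
  Nia: 1 of 3 neighbours ≥ 1, starts repeating the rumor.
  Omar: 1 of 3 neighbours < 3, holds.
  Pia: 2 of 5 neighbours < 5, holds.
Round 5 — checking thresholds:
  Jo: 4 of 6 neighbours ≥ 3, starts repeating the rumor.
  Kai: 1 of 1 neighbours ≥ 1, starts repeating the rumor.
  Omar: 1 of 3 neighbours < 3, holds.
  Pia: 3 of 5 neighbours < 5, holds.
Round 6 — no new spreads; cascade stops.

10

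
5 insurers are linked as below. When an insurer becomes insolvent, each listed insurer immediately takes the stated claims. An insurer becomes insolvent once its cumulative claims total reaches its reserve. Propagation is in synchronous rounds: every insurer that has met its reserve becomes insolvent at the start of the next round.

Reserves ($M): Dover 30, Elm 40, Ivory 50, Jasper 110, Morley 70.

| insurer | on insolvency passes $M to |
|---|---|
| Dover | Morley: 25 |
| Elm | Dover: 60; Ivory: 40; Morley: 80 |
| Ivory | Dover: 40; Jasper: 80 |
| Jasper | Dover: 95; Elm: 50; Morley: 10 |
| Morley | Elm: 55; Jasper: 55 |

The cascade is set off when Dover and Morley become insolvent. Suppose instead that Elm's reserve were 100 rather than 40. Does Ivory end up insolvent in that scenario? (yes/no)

no

With Elm's reserve at 100:
Round 1 — Dover, Morley become insolvent (initial).
  Elm: +55 → 55 < 100
  Jasper: +55 → 55 < 110
No further insolvencies.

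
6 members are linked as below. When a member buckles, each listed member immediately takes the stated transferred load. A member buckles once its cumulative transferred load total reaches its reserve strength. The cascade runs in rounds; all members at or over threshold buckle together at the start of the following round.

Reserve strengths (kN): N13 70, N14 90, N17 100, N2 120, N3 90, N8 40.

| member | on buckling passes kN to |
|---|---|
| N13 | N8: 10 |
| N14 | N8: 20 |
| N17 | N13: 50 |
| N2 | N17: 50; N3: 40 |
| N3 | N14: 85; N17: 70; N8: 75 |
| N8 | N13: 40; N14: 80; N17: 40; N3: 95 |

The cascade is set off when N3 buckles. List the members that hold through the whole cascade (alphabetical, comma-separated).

N2

Round 1 — N3 buckles (initial).
  N14: +85 → 85 < 90
  N17: +70 → 70 < 100
  N8: +75 → 75 ≥ 40
Round 2 — N8 buckles.
  N13: +40 → 40 < 70
  N14: +80 → 165 ≥ 90
  N17: +40 → 110 ≥ 100
Round 3 — N14, N17 buckle.
  N13: +50 → 90 ≥ 70
Round 4 — N13 buckles.
No further bucklings.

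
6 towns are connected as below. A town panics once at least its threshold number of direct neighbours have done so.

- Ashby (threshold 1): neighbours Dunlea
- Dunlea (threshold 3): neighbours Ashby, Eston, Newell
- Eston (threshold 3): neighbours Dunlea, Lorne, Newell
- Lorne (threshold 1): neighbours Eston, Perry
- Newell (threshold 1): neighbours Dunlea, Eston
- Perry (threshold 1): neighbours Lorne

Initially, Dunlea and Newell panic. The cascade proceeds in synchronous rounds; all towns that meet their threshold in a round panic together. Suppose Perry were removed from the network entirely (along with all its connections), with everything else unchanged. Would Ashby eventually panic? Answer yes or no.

yes

With Perry removed:
Round 1 — Dunlea, Newell panic (initial).
Round 2 — checking thresholds:
  Ashby: 1 of 1 neighbours ≥ 1, panics.
  Eston: 2 of 3 neighbours < 3, not yet.
Round 3 — no new panics; cascade stops.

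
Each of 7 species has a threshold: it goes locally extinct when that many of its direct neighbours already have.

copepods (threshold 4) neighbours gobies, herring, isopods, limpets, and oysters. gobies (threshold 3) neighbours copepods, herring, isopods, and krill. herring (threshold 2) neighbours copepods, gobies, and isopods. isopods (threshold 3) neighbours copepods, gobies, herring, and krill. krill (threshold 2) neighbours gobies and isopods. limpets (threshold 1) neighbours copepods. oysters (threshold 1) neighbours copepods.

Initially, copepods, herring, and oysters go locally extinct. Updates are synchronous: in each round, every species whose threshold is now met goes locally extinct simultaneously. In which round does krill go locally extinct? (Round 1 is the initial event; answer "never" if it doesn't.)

Round 1 — copepods, herring, oysters go locally extinct (initial).
Round 2 — checking thresholds:
  gobies: 2 of 4 neighbours < 3, below threshold.
  isopods: 2 of 4 neighbours < 3, below threshold.
  limpets: 1 of 1 neighbours ≥ 1, goes locally extinct.
Round 3 — no new extinctions; cascade stops.

never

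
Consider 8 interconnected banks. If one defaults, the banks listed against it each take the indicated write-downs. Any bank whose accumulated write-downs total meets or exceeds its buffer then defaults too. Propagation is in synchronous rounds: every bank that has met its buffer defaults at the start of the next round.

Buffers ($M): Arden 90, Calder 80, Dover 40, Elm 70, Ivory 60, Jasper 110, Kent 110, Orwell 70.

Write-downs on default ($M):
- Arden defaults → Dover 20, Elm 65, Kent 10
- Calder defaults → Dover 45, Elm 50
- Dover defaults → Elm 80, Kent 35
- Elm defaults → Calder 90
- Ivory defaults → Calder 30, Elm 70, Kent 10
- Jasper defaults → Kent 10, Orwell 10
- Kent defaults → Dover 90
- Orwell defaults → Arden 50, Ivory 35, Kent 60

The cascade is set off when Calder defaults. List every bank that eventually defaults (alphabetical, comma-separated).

Round 1 — Calder defaults (initial).
  Dover: +45 → 45 ≥ 40
  Elm: +50 → 50 < 70
Round 2 — Dover defaults.
  Elm: +80 → 130 ≥ 70
  Kent: +35 → 35 < 110
Round 3 — Elm defaults.
No further defaults.

Calder, Dover, Elm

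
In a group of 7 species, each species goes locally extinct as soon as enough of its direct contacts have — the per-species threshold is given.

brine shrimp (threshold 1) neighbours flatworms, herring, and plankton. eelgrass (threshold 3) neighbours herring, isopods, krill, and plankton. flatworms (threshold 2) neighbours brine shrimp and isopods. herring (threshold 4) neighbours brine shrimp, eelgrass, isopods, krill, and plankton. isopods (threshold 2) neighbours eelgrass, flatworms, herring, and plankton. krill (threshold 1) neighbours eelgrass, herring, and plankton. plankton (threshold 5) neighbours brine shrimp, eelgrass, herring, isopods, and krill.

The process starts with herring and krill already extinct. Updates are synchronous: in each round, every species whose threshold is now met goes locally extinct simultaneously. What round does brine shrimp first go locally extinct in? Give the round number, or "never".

2

Round 1 — herring, krill go locally extinct (initial).
Round 2 — checking thresholds:
  brine shrimp: 1 of 3 neighbours ≥ 1, goes locally extinct.
  eelgrass: 2 of 4 neighbours < 3, below threshold.
  isopods: 1 of 4 neighbours < 2, below threshold.
  plankton: 2 of 5 neighbours < 5, below threshold.
Round 3 — no new extinctions; cascade stops.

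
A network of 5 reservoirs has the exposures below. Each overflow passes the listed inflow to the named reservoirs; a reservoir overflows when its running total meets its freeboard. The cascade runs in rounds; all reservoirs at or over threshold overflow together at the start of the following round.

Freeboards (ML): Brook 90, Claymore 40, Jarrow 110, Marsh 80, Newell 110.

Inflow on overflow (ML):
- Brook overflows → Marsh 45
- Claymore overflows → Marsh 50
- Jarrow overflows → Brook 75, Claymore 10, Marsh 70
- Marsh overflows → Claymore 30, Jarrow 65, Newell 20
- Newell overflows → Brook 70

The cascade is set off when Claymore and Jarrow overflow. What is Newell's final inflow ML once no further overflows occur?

Round 1 — Claymore, Jarrow overflow (initial).
  Brook: +75 → 75 < 90
  Marsh: +50+70 → 120 ≥ 80
Round 2 — Marsh overflows.
  Newell: +20 → 20 < 110
No further overflows.

20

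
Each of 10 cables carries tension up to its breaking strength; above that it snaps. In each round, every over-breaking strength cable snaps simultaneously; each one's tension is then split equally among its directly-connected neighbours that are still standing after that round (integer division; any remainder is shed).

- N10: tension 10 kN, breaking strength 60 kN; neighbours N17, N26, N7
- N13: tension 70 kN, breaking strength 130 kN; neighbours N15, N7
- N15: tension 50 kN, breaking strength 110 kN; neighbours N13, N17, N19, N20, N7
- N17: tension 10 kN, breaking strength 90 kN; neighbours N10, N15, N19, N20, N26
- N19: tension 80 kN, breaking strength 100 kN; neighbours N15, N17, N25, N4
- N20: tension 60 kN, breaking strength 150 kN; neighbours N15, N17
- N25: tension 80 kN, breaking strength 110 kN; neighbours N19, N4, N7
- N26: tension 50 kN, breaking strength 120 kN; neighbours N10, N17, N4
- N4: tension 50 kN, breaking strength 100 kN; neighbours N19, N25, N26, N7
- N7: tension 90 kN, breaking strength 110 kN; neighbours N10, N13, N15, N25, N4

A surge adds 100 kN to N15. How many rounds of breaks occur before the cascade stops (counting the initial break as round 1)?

Round 1 — N15 at 150 > 110. N15 snaps.
  N15 sheds 150 kN to N13, N17, N19, N20, N7: 30 each.
    N13: 70+30 = 100 ≤ 130
    N17: 10+30 = 40 ≤ 90
    N19: 80+30 = 110 > 100
    N20: 60+30 = 90 ≤ 150
    N7: 90+30 = 120 > 110
Round 2 — N19, N7 snap.
  N19 sheds 110 kN to N17, N25, N4: 36 each (2 lost).
    N17: 40+36 = 76 ≤ 90
    N25: 80+36 = 116 > 110
    N4: 50+36 = 86 ≤ 100
  N7 sheds 120 kN to N10, N13, N25, N4: 30 each.
    N10: 10+30 = 40 ≤ 60
    N13: 100+30 = 130 ≤ 130
    N25: 116+30 = 146 > 110
    N4: 86+30 = 116 > 100
Round 3 — N25, N4 snap.
  N25 sheds 146 kN: no online neighbours, lost.
  N4 sheds 116 kN to N26: 116 each.
    N26: 50+116 = 166 > 120
Round 4 — N26 snaps.
  N26 sheds 166 kN to N10, N17: 83 each.
    N10: 40+83 = 123 > 60
    N17: 76+83 = 159 > 90
Round 5 — N10, N17 snap.
  N10 sheds 123 kN: no online neighbours, lost.
  N17 sheds 159 kN to N20: 159 each.
    N20: 90+159 = 249 > 150
Round 6 — N20 snaps.
  N20 sheds 249 kN: no online neighbours, lost.
No further breaks.

6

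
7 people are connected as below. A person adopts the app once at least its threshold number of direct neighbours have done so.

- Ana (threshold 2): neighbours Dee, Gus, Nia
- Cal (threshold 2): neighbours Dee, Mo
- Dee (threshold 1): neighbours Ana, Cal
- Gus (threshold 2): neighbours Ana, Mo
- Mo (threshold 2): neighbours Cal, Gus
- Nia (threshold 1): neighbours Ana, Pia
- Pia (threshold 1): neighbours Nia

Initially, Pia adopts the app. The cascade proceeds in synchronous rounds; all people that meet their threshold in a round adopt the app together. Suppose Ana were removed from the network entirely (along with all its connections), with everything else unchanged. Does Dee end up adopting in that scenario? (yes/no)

no

With Ana removed:
Round 1 — Pia adopts the app (initial).
Round 2 — checking thresholds:
  Nia: 1 of 1 neighbours ≥ 1, adopts the app.
Round 3 — no new adoptions; cascade stops.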